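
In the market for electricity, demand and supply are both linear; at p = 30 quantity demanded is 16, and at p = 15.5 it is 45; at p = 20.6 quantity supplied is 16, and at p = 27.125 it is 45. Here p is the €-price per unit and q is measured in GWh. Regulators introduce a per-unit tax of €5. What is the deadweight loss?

€17.24

Demand slope = (15.5 − 30)/(45 − 16) = −0.5, so p = 38 − 0.5q.
Supply slope = (27.125 − 20.6)/(45 − 16) = 0.225, so p = 17 + 0.225q.
Competitive equilibrium: 38 − 0.5q = 17 + 0.225q → q* = 28.9655, p* = 23.5172.
With the tax, the buyer price exceeds the seller price by 5: (38 − 0.5q) − (17 + 0.225q) = 5 → q' = 22.069.
Δq = 28.9655 − 22.069 = 6.8965; the wedge equals the tax, 5.
DWL = ½ × 6.8965 × 5 = €17.24.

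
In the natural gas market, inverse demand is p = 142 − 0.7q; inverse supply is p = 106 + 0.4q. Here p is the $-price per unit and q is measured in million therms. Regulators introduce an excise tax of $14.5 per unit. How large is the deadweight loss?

Competitive equilibrium: 142 − 0.7q = 106 + 0.4q → q* = 32.7273, p* = 119.0909.
With the tax, the buyer price exceeds the seller price by 14.5: (142 − 0.7q) − (106 + 0.4q) = 14.5 → q' = 19.5455.
Δq = 32.7273 − 19.5455 = 13.1818; the wedge equals the tax, 14.5.
DWL = ½ × 13.1818 × 14.5 = $95.57 million.

$95.57 million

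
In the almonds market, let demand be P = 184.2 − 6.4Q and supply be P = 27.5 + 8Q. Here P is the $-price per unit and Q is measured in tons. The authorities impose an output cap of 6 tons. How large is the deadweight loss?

$171.60

Competitive equilibrium: 184.2 − 6.4Q = 27.5 + 8Q → Q* = 10.8819, P* = 114.5556.
At Q = 6: demand price = 184.2 − 6.4·6 = 145.8; supply price = 27.5 + 8·6 = 75.5.
ΔQ = 10.8819 − 6 = 4.8819; wedge = 145.8 − 75.5 = 70.3.
DWL = ½ × 4.8819 × 70.3 = $171.60.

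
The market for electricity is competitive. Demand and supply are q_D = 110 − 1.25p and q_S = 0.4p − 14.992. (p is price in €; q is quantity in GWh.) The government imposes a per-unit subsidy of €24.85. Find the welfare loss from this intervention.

In inverse form: demand p = 88 − 0.8q, supply p = 37.48 + 2.5q.
Competitive equilibrium: 88 − 0.8q = 37.48 + 2.5q → q* = 15.3091, p* = 75.7527.
The subsidy lowers effective supply by 24.85: p = 12.63 + 2.5q.
New quantity: 88 − 0.8q = 12.63 + 2.5q → q' = 22.8394.
Overproduction Δq = 22.8394 − 15.3091 = 7.5303; wedge = subsidy = 24.85.
DWL = ½ × 7.5303 × 24.85 = €93.56.

€93.56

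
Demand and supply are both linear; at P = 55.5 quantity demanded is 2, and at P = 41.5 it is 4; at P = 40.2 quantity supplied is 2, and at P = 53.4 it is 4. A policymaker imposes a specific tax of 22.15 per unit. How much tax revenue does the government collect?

Demand slope = (41.5 − 55.5)/(4 − 2) = −7, so P = 69.5 − 7Q.
Supply slope = (53.4 − 40.2)/(4 − 2) = 6.6, so P = 27 + 6.6Q.
Competitive equilibrium: 69.5 − 7Q = 27 + 6.6Q → Q* = 3.125, P* = 47.625.
With the tax, the buyer price exceeds the seller price by 22.15: (69.5 − 7Q) − (27 + 6.6Q) = 22.15 → Q' = 1.4963.
Tax revenue = 22.15 × 1.4963 = 33.14.

33.14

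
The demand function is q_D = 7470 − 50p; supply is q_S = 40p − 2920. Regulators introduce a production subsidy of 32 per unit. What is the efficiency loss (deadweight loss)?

11377.78

In inverse form: demand p = 149.4 − 0.02q, supply p = 73 + 0.025q.
Competitive equilibrium: 149.4 − 0.02q = 73 + 0.025q → q* = 1697.7778, p* = 115.4444.
The subsidy lowers effective supply by 32: p = 41 + 0.025q.
New quantity: 149.4 − 0.02q = 41 + 0.025q → q' = 2408.8889.
Overproduction Δq = 2408.8889 − 1697.7778 = 711.1111; wedge = subsidy = 32.
The triangle = ½ × 711.1111 × 32 = 11377.78.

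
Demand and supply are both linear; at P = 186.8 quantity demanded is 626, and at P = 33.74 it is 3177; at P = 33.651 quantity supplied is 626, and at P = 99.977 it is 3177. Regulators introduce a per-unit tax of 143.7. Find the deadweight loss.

Demand slope = (33.74 − 186.8)/(3177 − 626) = −0.06, so P = 224.36 − 0.06Q.
Supply slope = (99.977 − 33.651)/(3177 − 626) = 0.026, so P = 17.375 + 0.026Q.
Competitive equilibrium: 224.36 − 0.06Q = 17.375 + 0.026Q → Q* = 2406.80233, P* = 79.95186.
With the tax, the buyer price exceeds the seller price by 143.7: (224.36 − 0.06Q) − (17.375 + 0.026Q) = 143.7 → Q' = 735.87209.
ΔQ = 2406.80233 − 735.87209 = 1670.93024; the wedge equals the tax, 143.7.
The triangle = ½ × 1670.93024 × 143.7 = 120056.34.

120056.34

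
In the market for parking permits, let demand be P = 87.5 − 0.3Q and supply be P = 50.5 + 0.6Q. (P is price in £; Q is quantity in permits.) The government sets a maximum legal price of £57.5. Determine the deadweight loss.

£390.14

Competitive equilibrium: 87.5 − 0.3Q = 50.5 + 0.6Q → Q* = 41.1111, P* = 75.1667.
At the ceiling P = 57.5, quantity supplied = (57.5 − 50.5)/0.6 = 11.6667.
Willingness to pay at Q' = 11.6667: 87.5 − 0.3·11.6667 = 84.
ΔQ = 41.1111 − 11.6667 = 29.4444; wedge = 84 − 57.5 = 26.5.
Welfare loss = ½ × 29.4444 × 26.5 = £390.14.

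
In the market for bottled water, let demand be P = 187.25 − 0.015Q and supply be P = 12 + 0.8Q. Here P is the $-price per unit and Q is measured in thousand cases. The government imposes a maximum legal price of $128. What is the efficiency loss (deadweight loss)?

Competitive equilibrium: 187.25 − 0.015Q = 12 + 0.8Q → Q* = 215.0307, P* = 184.0245.
At the ceiling P = 128, quantity supplied = (128 − 12)/0.8 = 145.
Willingness to pay at Q' = 145: 187.25 − 0.015·145 = 185.075.
ΔQ = 215.0307 − 145 = 70.0307; wedge = 185.075 − 128 = 57.075.
Deadweight loss = ½ × 70.0307 × 57.075 = $1998.50 thousand.

$1998.50 thousand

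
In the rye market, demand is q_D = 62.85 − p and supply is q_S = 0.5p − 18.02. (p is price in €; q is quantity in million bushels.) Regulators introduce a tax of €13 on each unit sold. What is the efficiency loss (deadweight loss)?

In inverse form: demand p = 62.85 − q, supply p = 36.04 + 2q.
Competitive equilibrium: 62.85 − q = 36.04 + 2q → q* = 8.9367, p* = 53.9133.
With the tax, the buyer price exceeds the seller price by 13: (62.85 − q) − (36.04 + 2q) = 13 → q' = 4.6033.
Δq = 8.9367 − 4.6033 = 4.3334; the wedge equals the tax, 13.
The triangle = ½ × 4.3334 × 13 = €28.17 million.

€28.17 million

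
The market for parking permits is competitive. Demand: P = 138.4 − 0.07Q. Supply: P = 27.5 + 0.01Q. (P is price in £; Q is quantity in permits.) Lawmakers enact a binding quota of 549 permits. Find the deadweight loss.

£28039.50

Competitive equilibrium: 138.4 − 0.07Q = 27.5 + 0.01Q → Q* = 1386.25, P* = 41.3625.
At Q = 549: demand price = 138.4 − 0.07·549 = 99.97; supply price = 27.5 + 0.01·549 = 32.99.
ΔQ = 1386.25 − 549 = 837.25; wedge = 99.97 − 32.99 = 66.98.
Welfare loss = ½ × 837.25 × 66.98 = £28039.50.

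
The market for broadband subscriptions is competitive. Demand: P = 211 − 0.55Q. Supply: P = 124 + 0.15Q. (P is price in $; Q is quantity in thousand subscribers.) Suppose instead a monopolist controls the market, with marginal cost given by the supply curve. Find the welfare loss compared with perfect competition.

Competitive equilibrium: 211 − 0.55Q = 124 + 0.15Q → Q* = 124.2857, P* = 142.6429.
Marginal revenue: MR = 211 − 1.1Q. Set MR = MC: 211 − 1.1Q = 124 + 0.15Q → Q_m = 69.6.
Price P_m = 211 − 0.55·69.6 = 172.72; MC(Q_m) = 124 + 0.15·69.6 = 134.44.
Competitive Q* = 124.2857, so ΔQ = 54.6857; wedge = 172.72 − 134.44 = 38.28.
Deadweight loss = ½ × 54.6857 × 38.28 = $1046.68 thousand.

$1046.68 thousand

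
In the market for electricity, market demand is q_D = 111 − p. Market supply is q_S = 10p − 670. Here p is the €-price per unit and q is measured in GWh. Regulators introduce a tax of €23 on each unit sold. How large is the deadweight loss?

In inverse form: demand p = 111 − q, supply p = 67 + 0.1q.
Competitive equilibrium: 111 − q = 67 + 0.1q → q* = 40, p* = 71.
With the tax, the buyer price exceeds the seller price by 23: (111 − q) − (67 + 0.1q) = 23 → q' = 19.0909.
Δq = 40 − 19.0909 = 20.9091; the wedge equals the tax, 23.
Welfare loss = ½ × 20.9091 × 23 = €240.45.

€240.45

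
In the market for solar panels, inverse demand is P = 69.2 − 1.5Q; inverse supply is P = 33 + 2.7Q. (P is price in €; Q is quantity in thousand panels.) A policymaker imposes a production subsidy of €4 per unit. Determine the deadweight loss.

Competitive equilibrium: 69.2 − 1.5Q = 33 + 2.7Q → Q* = 8.619, P* = 56.2714.
The subsidy lowers effective supply by 4: P = 29 + 2.7Q.
New quantity: 69.2 − 1.5Q = 29 + 2.7Q → Q' = 9.5714.
Overproduction ΔQ = 9.5714 − 8.619 = 0.9524; wedge = subsidy = 4.
DWL = ½ × 0.9524 × 4 = €1.90 thousand.

€1.90 thousand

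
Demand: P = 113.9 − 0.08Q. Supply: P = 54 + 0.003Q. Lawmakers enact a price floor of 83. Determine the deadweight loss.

4669.49

Competitive equilibrium: 113.9 − 0.08Q = 54 + 0.003Q → Q* = 721.68675, P* = 56.16506.
At the floor P = 83, quantity demanded = (113.9 − 83)/0.08 = 386.25.
Sellers' marginal cost at Q' = 386.25: 54 + 0.003·386.25 = 55.15875.
ΔQ = 721.68675 − 386.25 = 335.43675; wedge = 83 − 55.15875 = 27.84125.
The triangle = ½ × 335.43675 × 27.84125 = 4669.49.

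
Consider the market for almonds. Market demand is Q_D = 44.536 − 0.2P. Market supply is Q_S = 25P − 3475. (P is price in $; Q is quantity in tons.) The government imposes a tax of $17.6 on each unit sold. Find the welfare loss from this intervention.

In inverse form: demand P = 222.68 − 5Q, supply P = 139 + 0.04Q.
Competitive equilibrium: 222.68 − 5Q = 139 + 0.04Q → Q* = 16.6032, P* = 139.6641.
With the tax, the buyer price exceeds the seller price by 17.6: (222.68 − 5Q) − (139 + 0.04Q) = 17.6 → Q' = 13.1111.
ΔQ = 16.6032 − 13.1111 = 3.4921; the wedge equals the tax, 17.6.
DWL = ½ × 3.4921 × 17.6 = $30.73.

$30.73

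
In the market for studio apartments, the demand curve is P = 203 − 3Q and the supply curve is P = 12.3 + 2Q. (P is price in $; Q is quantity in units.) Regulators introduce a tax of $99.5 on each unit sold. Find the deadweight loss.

$990.025

Competitive equilibrium: 203 − 3Q = 12.3 + 2Q → Q* = 38.14, P* = 88.58.
With the tax, the buyer price exceeds the seller price by 99.5: (203 − 3Q) − (12.3 + 2Q) = 99.5 → Q' = 18.24.
ΔQ = 38.14 − 18.24 = 19.9; the wedge equals the tax, 99.5.
DWL = ½ × 19.9 × 99.5 = $990.025.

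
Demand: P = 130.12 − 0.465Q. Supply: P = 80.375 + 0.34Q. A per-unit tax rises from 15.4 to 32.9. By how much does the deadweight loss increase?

525

Competitive equilibrium: 130.12 − 0.465Q = 80.375 + 0.34Q → Q* = 61.795, P* = 101.3853.
For a per-unit tax t: ΔQ = t/0.805, so DWL = ½·t·(t/0.805) = t²/1.61.
At t = 15.4: DWL = 147.304. At t = 32.9: DWL = 672.304.
Increase = 672.304 − 147.304 = 525.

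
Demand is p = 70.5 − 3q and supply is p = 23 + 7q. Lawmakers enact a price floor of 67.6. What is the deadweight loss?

Competitive equilibrium: 70.5 − 3q = 23 + 7q → q* = 4.75, p* = 56.25.
At the floor p = 67.6, quantity demanded = (70.5 − 67.6)/3 = 0.9667.
Sellers' marginal cost at q' = 0.9667: 23 + 7·0.9667 = 29.7669.
Δq = 4.75 − 0.9667 = 3.7833; wedge = 67.6 − 29.7669 = 37.8331.
The triangle = ½ × 3.7833 × 37.8331 = 71.57.

71.57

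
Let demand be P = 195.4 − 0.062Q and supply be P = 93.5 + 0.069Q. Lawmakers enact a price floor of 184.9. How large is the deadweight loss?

Competitive equilibrium: 195.4 − 0.062Q = 93.5 + 0.069Q → Q* = 777.8626, P* = 147.1725.
At the floor P = 184.9, quantity demanded = (195.4 − 184.9)/0.062 = 169.3548.
Sellers' marginal cost at Q' = 169.3548: 93.5 + 0.069·169.3548 = 105.1855.
ΔQ = 777.8626 − 169.3548 = 608.5078; wedge = 184.9 − 105.1855 = 79.7145.
Deadweight loss = ½ × 608.5078 × 79.7145 = 24253.45.

24253.45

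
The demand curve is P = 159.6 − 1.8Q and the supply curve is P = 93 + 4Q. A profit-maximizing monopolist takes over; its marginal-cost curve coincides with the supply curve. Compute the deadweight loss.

Competitive equilibrium: 159.6 − 1.8Q = 93 + 4Q → Q* = 11.4828, P* = 138.931.
Marginal revenue: MR = 159.6 − 3.6Q. Set MR = MC: 159.6 − 3.6Q = 93 + 4Q → Q_m = 8.7632.
Price P_m = 159.6 − 1.8·8.7632 = 143.8262; MC(Q_m) = 93 + 4·8.7632 = 128.0528.
Competitive Q* = 11.4828, so ΔQ = 2.7196; wedge = 143.8262 − 128.0528 = 15.7734.
The triangle = ½ × 2.7196 × 15.7734 = 21.45.

21.45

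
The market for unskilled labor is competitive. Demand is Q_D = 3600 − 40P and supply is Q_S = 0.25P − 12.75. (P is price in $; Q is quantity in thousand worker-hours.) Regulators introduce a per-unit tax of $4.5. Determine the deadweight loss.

In inverse form: demand P = 90 − 0.025Q, supply P = 51 + 4Q.
Competitive equilibrium: 90 − 0.025Q = 51 + 4Q → Q* = 9.6894, P* = 89.7578.
With the tax, the buyer price exceeds the seller price by 4.5: (90 − 0.025Q) − (51 + 4Q) = 4.5 → Q' = 8.5714.
ΔQ = 9.6894 − 8.5714 = 1.118; the wedge equals the tax, 4.5.
DWL = ½ × 1.118 × 4.5 = $2.52 thousand.

$2.52 thousand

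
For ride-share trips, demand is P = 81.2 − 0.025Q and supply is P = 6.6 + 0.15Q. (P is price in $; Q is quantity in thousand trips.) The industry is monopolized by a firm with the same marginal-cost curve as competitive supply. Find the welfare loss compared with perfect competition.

$248.44 thousand

Competitive equilibrium: 81.2 − 0.025Q = 6.6 + 0.15Q → Q* = 426.2857, P* = 70.5429.
Marginal revenue: MR = 81.2 − 0.05Q. Set MR = MC: 81.2 − 0.05Q = 6.6 + 0.15Q → Q_m = 373.
Price P_m = 81.2 − 0.025·373 = 71.875; MC(Q_m) = 6.6 + 0.15·373 = 62.55.
Competitive Q* = 426.2857, so ΔQ = 53.2857; wedge = 71.875 − 62.55 = 9.325.
Deadweight loss = ½ × 53.2857 × 9.325 = $248.44 thousand.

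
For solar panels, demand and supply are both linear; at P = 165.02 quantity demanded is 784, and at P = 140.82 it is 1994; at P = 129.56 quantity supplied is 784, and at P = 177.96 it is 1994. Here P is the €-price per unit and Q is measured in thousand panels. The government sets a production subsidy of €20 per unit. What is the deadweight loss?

Demand slope = (140.82 − 165.02)/(1994 − 784) = −0.02, so P = 180.7 − 0.02Q.
Supply slope = (177.96 − 129.56)/(1994 − 784) = 0.04, so P = 98.2 + 0.04Q.
Competitive equilibrium: 180.7 − 0.02Q = 98.2 + 0.04Q → Q* = 1375, P* = 153.2.
The subsidy lowers effective supply by 20: P = 78.2 + 0.04Q.
New quantity: 180.7 − 0.02Q = 78.2 + 0.04Q → Q' = 1708.3333.
Overproduction ΔQ = 1708.3333 − 1375 = 333.3333; wedge = subsidy = 20.
Deadweight loss = ½ × 333.3333 × 20 = €3333.33 thousand.

€3333.33 thousand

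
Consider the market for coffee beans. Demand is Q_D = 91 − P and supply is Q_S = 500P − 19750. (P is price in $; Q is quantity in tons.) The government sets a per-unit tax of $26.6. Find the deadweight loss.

$353.07

In inverse form: demand P = 91 − Q, supply P = 39.5 + 0.002Q.
Competitive equilibrium: 91 − Q = 39.5 + 0.002Q → Q* = 51.3972, P* = 39.6028.
With the tax, the buyer price exceeds the seller price by 26.6: (91 − Q) − (39.5 + 0.002Q) = 26.6 → Q' = 24.8503.
ΔQ = 51.3972 − 24.8503 = 26.5469; the wedge equals the tax, 26.6.
The triangle = ½ × 26.5469 × 26.6 = $353.07.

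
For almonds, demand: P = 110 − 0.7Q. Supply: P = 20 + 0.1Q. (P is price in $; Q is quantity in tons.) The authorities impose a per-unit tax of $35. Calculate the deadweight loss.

Competitive equilibrium: 110 − 0.7Q = 20 + 0.1Q → Q* = 112.5, P* = 31.25.
With the tax, the buyer price exceeds the seller price by 35: (110 − 0.7Q) − (20 + 0.1Q) = 35 → Q' = 68.75.
ΔQ = 112.5 − 68.75 = 43.75; the wedge equals the tax, 35.
DWL = ½ × 43.75 × 35 = $765.625.

$765.625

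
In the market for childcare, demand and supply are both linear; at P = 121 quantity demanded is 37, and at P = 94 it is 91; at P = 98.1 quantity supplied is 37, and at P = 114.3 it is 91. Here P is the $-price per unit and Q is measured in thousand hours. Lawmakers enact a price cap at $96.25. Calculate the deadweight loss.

Demand slope = (94 − 121)/(91 − 37) = −0.5, so P = 139.5 − 0.5Q.
Supply slope = (114.3 − 98.1)/(91 − 37) = 0.3, so P = 87 + 0.3Q.
Competitive equilibrium: 139.5 − 0.5Q = 87 + 0.3Q → Q* = 65.625, P* = 106.6875.
At the ceiling P = 96.25, quantity supplied = (96.25 − 87)/0.3 = 30.83333.
Willingness to pay at Q' = 30.83333: 139.5 − 0.5·30.83333 = 124.08334.
ΔQ = 65.625 − 30.83333 = 34.79167; wedge = 124.08334 − 96.25 = 27.83334.
Welfare loss = ½ × 34.79167 × 27.83334 = $484.18 thousand.

$484.18 thousand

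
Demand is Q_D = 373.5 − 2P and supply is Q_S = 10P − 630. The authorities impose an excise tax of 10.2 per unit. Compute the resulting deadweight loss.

86.70

In inverse form: demand P = 186.75 − 0.5Q, supply P = 63 + 0.1Q.
Competitive equilibrium: 186.75 − 0.5Q = 63 + 0.1Q → Q* = 206.25, P* = 83.625.
With the tax, the buyer price exceeds the seller price by 10.2: (186.75 − 0.5Q) − (63 + 0.1Q) = 10.2 → Q' = 189.25.
ΔQ = 206.25 − 189.25 = 17; the wedge equals the tax, 10.2.
Deadweight loss = ½ × 17 × 10.2 = 86.70.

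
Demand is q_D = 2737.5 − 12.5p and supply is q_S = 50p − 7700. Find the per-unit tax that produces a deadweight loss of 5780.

34

In inverse form: demand p = 219 − 0.08q, supply p = 154 + 0.02q.
Competitive equilibrium: 219 − 0.08q = 154 + 0.02q → q* = 650, p* = 167.
A tax t gives Δq = t/0.1 and wedge t, so DWL = t²/0.2.
t²/0.2 = 5780 → t² = 1156 → t = 34.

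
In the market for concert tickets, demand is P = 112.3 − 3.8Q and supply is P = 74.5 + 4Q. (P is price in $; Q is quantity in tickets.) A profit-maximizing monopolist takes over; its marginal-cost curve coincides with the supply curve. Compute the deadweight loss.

$9.83

Competitive equilibrium: 112.3 − 3.8Q = 74.5 + 4Q → Q* = 4.8462, P* = 93.8846.
Marginal revenue: MR = 112.3 − 7.6Q. Set MR = MC: 112.3 − 7.6Q = 74.5 + 4Q → Q_m = 3.2586.
Price P_m = 112.3 − 3.8·3.2586 = 99.9173; MC(Q_m) = 74.5 + 4·3.2586 = 87.5344.
Competitive Q* = 4.8462, so ΔQ = 1.5876; wedge = 99.9173 − 87.5344 = 12.3829.
Welfare loss = ½ × 1.5876 × 12.3829 = $9.83.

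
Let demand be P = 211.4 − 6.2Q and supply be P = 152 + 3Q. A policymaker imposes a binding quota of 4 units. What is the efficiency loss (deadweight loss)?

Competitive equilibrium: 211.4 − 6.2Q = 152 + 3Q → Q* = 6.4565, P* = 171.3696.
At Q = 4: demand price = 211.4 − 6.2·4 = 186.6; supply price = 152 + 3·4 = 164.
ΔQ = 6.4565 − 4 = 2.4565; wedge = 186.6 − 164 = 22.6.
Welfare loss = ½ × 2.4565 × 22.6 = 27.76.

27.76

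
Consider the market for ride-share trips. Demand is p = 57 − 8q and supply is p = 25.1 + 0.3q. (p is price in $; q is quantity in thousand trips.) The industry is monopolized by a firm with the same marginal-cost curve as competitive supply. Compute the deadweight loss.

Competitive equilibrium: 57 − 8q = 25.1 + 0.3q → q* = 3.8434, p* = 26.253.
Marginal revenue: MR = 57 − 16q. Set MR = MC: 57 − 16q = 25.1 + 0.3q → q_m = 1.9571.
Price p_m = 57 − 8·1.9571 = 41.3432; MC(q_m) = 25.1 + 0.3·1.9571 = 25.6871.
Competitive q* = 3.8434, so Δq = 1.8863; wedge = 41.3432 − 25.6871 = 15.6561.
The triangle = ½ × 1.8863 × 15.6561 = $14.77 thousand.

$14.77 thousand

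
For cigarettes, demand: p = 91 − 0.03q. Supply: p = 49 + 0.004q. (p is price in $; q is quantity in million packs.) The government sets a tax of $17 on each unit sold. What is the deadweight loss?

$4250 million

Competitive equilibrium: 91 − 0.03q = 49 + 0.004q → q* = 1235.2941, p* = 53.9412.
With the tax, the buyer price exceeds the seller price by 17: (91 − 0.03q) − (49 + 0.004q) = 17 → q' = 735.2941.
Δq = 1235.2941 − 735.2941 = 500; the wedge equals the tax, 17.
Deadweight loss = ½ × 500 × 17 = $4250 million.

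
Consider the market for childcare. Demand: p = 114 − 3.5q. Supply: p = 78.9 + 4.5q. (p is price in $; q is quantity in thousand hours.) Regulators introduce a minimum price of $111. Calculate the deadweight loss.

$49.85 thousand

Competitive equilibrium: 114 − 3.5q = 78.9 + 4.5q → q* = 4.3875, p* = 98.6438.
At the floor p = 111, quantity demanded = (114 − 111)/3.5 = 0.8571.
Sellers' marginal cost at q' = 0.8571: 78.9 + 4.5·0.8571 = 82.757.
Δq = 4.3875 − 0.8571 = 3.5304; wedge = 111 − 82.757 = 28.243.
Welfare loss = ½ × 3.5304 × 28.243 = $49.85 thousand.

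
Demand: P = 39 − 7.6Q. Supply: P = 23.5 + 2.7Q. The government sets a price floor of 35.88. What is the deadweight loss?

Competitive equilibrium: 39 − 7.6Q = 23.5 + 2.7Q → Q* = 1.5049, P* = 27.5631.
At the floor P = 35.88, quantity demanded = (39 − 35.88)/7.6 = 0.4105.
Sellers' marginal cost at Q' = 0.4105: 23.5 + 2.7·0.4105 = 24.6084.
ΔQ = 1.5049 − 0.4105 = 1.0944; wedge = 35.88 − 24.6084 = 11.2716.
Deadweight loss = ½ × 1.0944 × 11.2716 = 6.17.

6.17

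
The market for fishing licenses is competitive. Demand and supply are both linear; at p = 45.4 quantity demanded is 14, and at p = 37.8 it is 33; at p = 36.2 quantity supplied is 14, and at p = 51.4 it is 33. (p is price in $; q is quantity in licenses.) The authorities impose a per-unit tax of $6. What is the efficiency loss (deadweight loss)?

$15

Demand slope = (37.8 − 45.4)/(33 − 14) = −0.4, so p = 51 − 0.4q.
Supply slope = (51.4 − 36.2)/(33 − 14) = 0.8, so p = 25 + 0.8q.
Competitive equilibrium: 51 − 0.4q = 25 + 0.8q → q* = 21.6667, p* = 42.3333.
With the tax, the buyer price exceeds the seller price by 6: (51 − 0.4q) − (25 + 0.8q) = 6 → q' = 16.6667.
Δq = 21.6667 − 16.6667 = 5; the wedge equals the tax, 6.
The triangle = ½ × 5 × 6 = $15.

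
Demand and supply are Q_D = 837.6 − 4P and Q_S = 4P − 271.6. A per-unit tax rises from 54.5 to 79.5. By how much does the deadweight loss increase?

In inverse form: demand P = 209.4 − 0.25Q, supply P = 67.9 + 0.25Q.
Competitive equilibrium: 209.4 − 0.25Q = 67.9 + 0.25Q → Q* = 283, P* = 138.65.
For a per-unit tax t: ΔQ = t/0.5, so DWL = ½·t·(t/0.5) = t²/1.
At t = 54.5: DWL = 2970.25. At t = 79.5: DWL = 6320.25.
Increase = 6320.25 − 2970.25 = 3350.

3350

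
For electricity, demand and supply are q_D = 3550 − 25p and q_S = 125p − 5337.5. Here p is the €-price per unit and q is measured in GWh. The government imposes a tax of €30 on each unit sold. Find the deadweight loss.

In inverse form: demand p = 142 − 0.04q, supply p = 42.7 + 0.008q.
Competitive equilibrium: 142 − 0.04q = 42.7 + 0.008q → q* = 2068.75, p* = 59.25.
With the tax, the buyer price exceeds the seller price by 30: (142 − 0.04q) − (42.7 + 0.008q) = 30 → q' = 1443.75.
Δq = 2068.75 − 1443.75 = 625; the wedge equals the tax, 30.
Welfare loss = ½ × 625 × 30 = €9375.

€9375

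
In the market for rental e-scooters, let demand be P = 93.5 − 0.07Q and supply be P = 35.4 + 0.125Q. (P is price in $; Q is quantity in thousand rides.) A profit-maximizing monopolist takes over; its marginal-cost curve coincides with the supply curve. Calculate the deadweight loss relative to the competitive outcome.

$603.94 thousand

Competitive equilibrium: 93.5 − 0.07Q = 35.4 + 0.125Q → Q* = 297.94872, P* = 72.64359.
Marginal revenue: MR = 93.5 − 0.14Q. Set MR = MC: 93.5 − 0.14Q = 35.4 + 0.125Q → Q_m = 219.24528.
Price P_m = 93.5 − 0.07·219.24528 = 78.15283; MC(Q_m) = 35.4 + 0.125·219.24528 = 62.80566.
Competitive Q* = 297.94872, so ΔQ = 78.70344; wedge = 78.15283 − 62.80566 = 15.34717.
Welfare loss = ½ × 78.70344 × 15.34717 = $603.94 thousand.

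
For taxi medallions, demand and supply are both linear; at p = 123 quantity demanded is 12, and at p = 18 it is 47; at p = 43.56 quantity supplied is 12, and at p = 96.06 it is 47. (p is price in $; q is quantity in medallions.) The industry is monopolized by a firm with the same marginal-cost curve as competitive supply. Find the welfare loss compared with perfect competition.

Demand slope = (18 − 123)/(47 − 12) = −3, so p = 159 − 3q.
Supply slope = (96.06 − 43.56)/(47 − 12) = 1.5, so p = 25.56 + 1.5q.
Competitive equilibrium: 159 − 3q = 25.56 + 1.5q → q* = 29.65333, p* = 70.04.
Marginal revenue: MR = 159 − 6q. Set MR = MC: 159 − 6q = 25.56 + 1.5q → q_m = 17.792.
Price p_m = 159 − 3·17.792 = 105.624; MC(q_m) = 25.56 + 1.5·17.792 = 52.248.
Competitive q* = 29.65333, so Δq = 11.86133; wedge = 105.624 − 52.248 = 53.376.
DWL = ½ × 11.86133 × 53.376 = $316.56.

$316.56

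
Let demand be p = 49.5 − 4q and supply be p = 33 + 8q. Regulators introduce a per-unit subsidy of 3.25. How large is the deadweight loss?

Competitive equilibrium: 49.5 − 4q = 33 + 8q → q* = 1.375, p* = 44.
The subsidy lowers effective supply by 3.25: p = 29.75 + 8q.
New quantity: 49.5 − 4q = 29.75 + 8q → q' = 1.6458.
Overproduction Δq = 1.6458 − 1.375 = 0.2708; wedge = subsidy = 3.25.
Welfare loss = ½ × 0.2708 × 3.25 = 0.44.

0.44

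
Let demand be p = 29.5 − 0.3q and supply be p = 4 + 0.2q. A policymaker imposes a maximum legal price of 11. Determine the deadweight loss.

64

Competitive equilibrium: 29.5 − 0.3q = 4 + 0.2q → q* = 51, p* = 14.2.
At the ceiling p = 11, quantity supplied = (11 − 4)/0.2 = 35.
Willingness to pay at q' = 35: 29.5 − 0.3·35 = 19.
Δq = 51 − 35 = 16; wedge = 19 − 11 = 8.
DWL = ½ × 16 × 8 = 64.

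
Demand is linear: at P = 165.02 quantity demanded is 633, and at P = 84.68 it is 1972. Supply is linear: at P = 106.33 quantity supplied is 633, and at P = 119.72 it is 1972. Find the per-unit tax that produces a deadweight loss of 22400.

56

Demand slope = (84.68 − 165.02)/(1972 − 633) = −0.06, so P = 203 − 0.06Q.
Supply slope = (119.72 − 106.33)/(1972 − 633) = 0.01, so P = 100 + 0.01Q.
Competitive equilibrium: 203 − 0.06Q = 100 + 0.01Q → Q* = 1471.4286, P* = 114.7143.
A tax t gives ΔQ = t/0.07 and wedge t, so DWL = t²/0.14.
t²/0.14 = 22400 → t² = 3136 → t = 56.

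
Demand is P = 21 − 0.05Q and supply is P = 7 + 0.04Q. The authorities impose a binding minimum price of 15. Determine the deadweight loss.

Competitive equilibrium: 21 − 0.05Q = 7 + 0.04Q → Q* = 155.5556, P* = 13.2222.
At the floor P = 15, quantity demanded = (21 − 15)/0.05 = 120.
Sellers' marginal cost at Q' = 120: 7 + 0.04·120 = 11.8.
ΔQ = 155.5556 − 120 = 35.5556; wedge = 15 − 11.8 = 3.2.
Welfare loss = ½ × 35.5556 × 3.2 = 56.89.

56.89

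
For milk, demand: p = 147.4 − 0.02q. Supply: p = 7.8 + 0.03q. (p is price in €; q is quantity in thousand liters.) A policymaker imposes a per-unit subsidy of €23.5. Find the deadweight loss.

€5522.50 thousand

Competitive equilibrium: 147.4 − 0.02q = 7.8 + 0.03q → q* = 2792, p* = 91.56.
The subsidy lowers effective supply by 23.5: p = 0.03q − 15.7.
New quantity: 147.4 − 0.02q = 0.03q − 15.7 → q' = 3262.
Overproduction Δq = 3262 − 2792 = 470; wedge = subsidy = 23.5.
DWL = ½ × 470 × 23.5 = €5522.50 thousand.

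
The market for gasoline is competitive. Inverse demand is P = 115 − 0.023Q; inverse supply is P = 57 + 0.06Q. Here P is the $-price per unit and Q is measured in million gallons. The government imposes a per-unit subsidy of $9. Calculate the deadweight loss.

Competitive equilibrium: 115 − 0.023Q = 57 + 0.06Q → Q* = 698.7952, P* = 98.9277.
The subsidy lowers effective supply by 9: P = 48 + 0.06Q.
New quantity: 115 − 0.023Q = 48 + 0.06Q → Q' = 807.2289.
Overproduction ΔQ = 807.2289 − 698.7952 = 108.4337; wedge = subsidy = 9.
The triangle = ½ × 108.4337 × 9 = $487.95 million.

$487.95 million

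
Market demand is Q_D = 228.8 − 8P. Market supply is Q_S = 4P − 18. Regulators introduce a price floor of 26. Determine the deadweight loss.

354.25

In inverse form: demand P = 28.6 − 0.125Q, supply P = 4.5 + 0.25Q.
Competitive equilibrium: 28.6 − 0.125Q = 4.5 + 0.25Q → Q* = 64.2667, P* = 20.5667.
At the floor P = 26, quantity demanded = (28.6 − 26)/0.125 = 20.8.
Sellers' marginal cost at Q' = 20.8: 4.5 + 0.25·20.8 = 9.7.
ΔQ = 64.2667 − 20.8 = 43.4667; wedge = 26 − 9.7 = 16.3.
DWL = ½ × 43.4667 × 16.3 = 354.25.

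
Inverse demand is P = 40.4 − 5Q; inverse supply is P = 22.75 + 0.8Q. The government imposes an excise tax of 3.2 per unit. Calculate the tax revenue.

7.97

Competitive equilibrium: 40.4 − 5Q = 22.75 + 0.8Q → Q* = 3.0431, P* = 25.1845.
With the tax, the buyer price exceeds the seller price by 3.2: (40.4 − 5Q) − (22.75 + 0.8Q) = 3.2 → Q' = 2.4914.
Tax revenue = 3.2 × 2.4914 = 7.97.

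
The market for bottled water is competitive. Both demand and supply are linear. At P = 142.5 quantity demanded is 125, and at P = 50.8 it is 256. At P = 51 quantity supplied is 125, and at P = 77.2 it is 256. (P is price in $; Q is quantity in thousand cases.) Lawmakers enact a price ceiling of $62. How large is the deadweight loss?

Demand slope = (50.8 − 142.5)/(256 − 125) = −0.7, so P = 230 − 0.7Q.
Supply slope = (77.2 − 51)/(256 − 125) = 0.2, so P = 26 + 0.2Q.
Competitive equilibrium: 230 − 0.7Q = 26 + 0.2Q → Q* = 226.6667, P* = 71.3333.
At the ceiling P = 62, quantity supplied = (62 − 26)/0.2 = 180.
Willingness to pay at Q' = 180: 230 − 0.7·180 = 104.
ΔQ = 226.6667 − 180 = 46.6667; wedge = 104 − 62 = 42.
DWL = ½ × 46.6667 × 42 = $980 thousand.

$980 thousand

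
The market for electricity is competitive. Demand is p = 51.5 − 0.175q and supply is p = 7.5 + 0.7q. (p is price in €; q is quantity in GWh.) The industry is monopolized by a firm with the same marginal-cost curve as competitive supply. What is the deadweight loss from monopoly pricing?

Competitive equilibrium: 51.5 − 0.175q = 7.5 + 0.7q → q* = 50.2857, p* = 42.7.
Marginal revenue: MR = 51.5 − 0.35q. Set MR = MC: 51.5 − 0.35q = 7.5 + 0.7q → q_m = 41.9048.
Price p_m = 51.5 − 0.175·41.9048 = 44.1667; MC(q_m) = 7.5 + 0.7·41.9048 = 36.8334.
Competitive q* = 50.2857, so Δq = 8.3809; wedge = 44.1667 − 36.8334 = 7.3333.
Deadweight loss = ½ × 8.3809 × 7.3333 = €30.73.

€30.73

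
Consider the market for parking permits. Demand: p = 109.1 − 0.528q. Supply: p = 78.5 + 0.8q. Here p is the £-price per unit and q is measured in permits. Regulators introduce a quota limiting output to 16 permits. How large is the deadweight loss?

£32.93

Competitive equilibrium: 109.1 − 0.528q = 78.5 + 0.8q → q* = 23.0422, p* = 96.9337.
At q = 16: demand price = 109.1 − 0.528·16 = 100.652; supply price = 78.5 + 0.8·16 = 91.3.
Δq = 23.0422 − 16 = 7.0422; wedge = 100.652 − 91.3 = 9.352.
DWL = ½ × 7.0422 × 9.352 = £32.93.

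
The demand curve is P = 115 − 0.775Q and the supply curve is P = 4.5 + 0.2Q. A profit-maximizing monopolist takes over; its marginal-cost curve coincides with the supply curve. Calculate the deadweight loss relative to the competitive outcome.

Competitive equilibrium: 115 − 0.775Q = 4.5 + 0.2Q → Q* = 113.3333, P* = 27.1667.
Marginal revenue: MR = 115 − 1.55Q. Set MR = MC: 115 − 1.55Q = 4.5 + 0.2Q → Q_m = 63.1429.
Price P_m = 115 − 0.775·63.1429 = 66.0643; MC(Q_m) = 4.5 + 0.2·63.1429 = 17.1286.
Competitive Q* = 113.3333, so ΔQ = 50.1904; wedge = 66.0643 − 17.1286 = 48.9357.
The triangle = ½ × 50.1904 × 48.9357 = 1228.05.

1228.05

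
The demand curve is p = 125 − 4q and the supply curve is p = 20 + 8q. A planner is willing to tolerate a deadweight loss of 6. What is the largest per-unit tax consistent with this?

Competitive equilibrium: 125 − 4q = 20 + 8q → q* = 8.75, p* = 90.
A tax t gives Δq = t/12 and wedge t, so DWL = t²/24.
t²/24 = 6 → t² = 144 → t = 12.

12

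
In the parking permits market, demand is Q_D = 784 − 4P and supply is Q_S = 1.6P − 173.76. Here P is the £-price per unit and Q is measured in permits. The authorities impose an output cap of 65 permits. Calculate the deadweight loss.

£532.44

In inverse form: demand P = 196 − 0.25Q, supply P = 108.6 + 0.625Q.
Competitive equilibrium: 196 − 0.25Q = 108.6 + 0.625Q → Q* = 99.8857, P* = 171.0286.
At Q = 65: demand price = 196 − 0.25·65 = 179.75; supply price = 108.6 + 0.625·65 = 149.225.
ΔQ = 99.8857 − 65 = 34.8857; wedge = 179.75 − 149.225 = 30.525.
DWL = ½ × 34.8857 × 30.525 = £532.44.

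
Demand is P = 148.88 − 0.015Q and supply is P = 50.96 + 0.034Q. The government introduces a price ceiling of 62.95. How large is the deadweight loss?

66355.68

Competitive equilibrium: 148.88 − 0.015Q = 50.96 + 0.034Q → Q* = 1998.36735, P* = 118.90449.
At the ceiling P = 62.95, quantity supplied = (62.95 − 50.96)/0.034 = 352.64706.
Willingness to pay at Q' = 352.64706: 148.88 − 0.015·352.64706 = 143.59029.
ΔQ = 1998.36735 − 352.64706 = 1645.72029; wedge = 143.59029 − 62.95 = 80.64029.
Welfare loss = ½ × 1645.72029 × 80.64029 = 66355.68.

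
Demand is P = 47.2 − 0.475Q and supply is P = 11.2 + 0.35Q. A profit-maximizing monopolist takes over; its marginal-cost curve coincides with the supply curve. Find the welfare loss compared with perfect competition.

Competitive equilibrium: 47.2 − 0.475Q = 11.2 + 0.35Q → Q* = 43.6364, P* = 26.4727.
Marginal revenue: MR = 47.2 − 0.95Q. Set MR = MC: 47.2 − 0.95Q = 11.2 + 0.35Q → Q_m = 27.6923.
Price P_m = 47.2 − 0.475·27.6923 = 34.0462; MC(Q_m) = 11.2 + 0.35·27.6923 = 20.8923.
Competitive Q* = 43.6364, so ΔQ = 15.9441; wedge = 34.0462 − 20.8923 = 13.1539.
DWL = ½ × 15.9441 × 13.1539 = 104.86.

104.86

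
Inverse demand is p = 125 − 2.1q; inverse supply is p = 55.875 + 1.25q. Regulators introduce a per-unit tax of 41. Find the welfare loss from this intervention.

250.90

Competitive equilibrium: 125 − 2.1q = 55.875 + 1.25q → q* = 20.6343, p* = 81.6679.
With the tax, the buyer price exceeds the seller price by 41: (125 − 2.1q) − (55.875 + 1.25q) = 41 → q' = 8.3955.
Δq = 20.6343 − 8.3955 = 12.2388; the wedge equals the tax, 41.
DWL = ½ × 12.2388 × 41 = 250.90.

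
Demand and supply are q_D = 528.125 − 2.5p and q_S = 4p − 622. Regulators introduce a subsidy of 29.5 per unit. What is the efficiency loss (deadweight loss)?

In inverse form: demand p = 211.25 − 0.4q, supply p = 155.5 + 0.25q.
Competitive equilibrium: 211.25 − 0.4q = 155.5 + 0.25q → q* = 85.7692, p* = 176.9423.
The subsidy lowers effective supply by 29.5: p = 126 + 0.25q.
New quantity: 211.25 − 0.4q = 126 + 0.25q → q' = 131.1538.
Overproduction Δq = 131.1538 − 85.7692 = 45.3846; wedge = subsidy = 29.5.
DWL = ½ × 45.3846 × 29.5 = 669.42.

669.42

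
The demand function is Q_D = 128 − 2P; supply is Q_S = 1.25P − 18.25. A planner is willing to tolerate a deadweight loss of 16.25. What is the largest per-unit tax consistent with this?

In inverse form: demand P = 64 − 0.5Q, supply P = 14.6 + 0.8Q.
Competitive equilibrium: 64 − 0.5Q = 14.6 + 0.8Q → Q* = 38, P* = 45.
A tax t gives ΔQ = t/1.3 and wedge t, so DWL = t²/2.6.
t²/2.6 = 16.25 → t² = 42.25 → t = 6.5.

6.5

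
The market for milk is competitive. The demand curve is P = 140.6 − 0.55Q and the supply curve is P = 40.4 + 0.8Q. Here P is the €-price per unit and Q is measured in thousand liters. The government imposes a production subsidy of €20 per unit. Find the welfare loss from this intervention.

€148.15 thousand

Competitive equilibrium: 140.6 − 0.55Q = 40.4 + 0.8Q → Q* = 74.2222, P* = 99.7778.
The subsidy lowers effective supply by 20: P = 20.4 + 0.8Q.
New quantity: 140.6 − 0.55Q = 20.4 + 0.8Q → Q' = 89.037.
Overproduction ΔQ = 89.037 − 74.2222 = 14.8148; wedge = subsidy = 20.
Welfare loss = ½ × 14.8148 × 20 = €148.15 thousand.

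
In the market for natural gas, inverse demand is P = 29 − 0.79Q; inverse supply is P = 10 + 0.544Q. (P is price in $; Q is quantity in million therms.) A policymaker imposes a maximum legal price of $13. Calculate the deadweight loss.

$50.81 million

Competitive equilibrium: 29 − 0.79Q = 10 + 0.544Q → Q* = 14.2429, P* = 17.7481.
At the ceiling P = 13, quantity supplied = (13 − 10)/0.544 = 5.5147.
Willingness to pay at Q' = 5.5147: 29 − 0.79·5.5147 = 24.6434.
ΔQ = 14.2429 − 5.5147 = 8.7282; wedge = 24.6434 − 13 = 11.6434.
The triangle = ½ × 8.7282 × 11.6434 = $50.81 million.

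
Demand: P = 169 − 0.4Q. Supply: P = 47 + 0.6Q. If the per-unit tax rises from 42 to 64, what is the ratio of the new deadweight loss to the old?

Competitive equilibrium: 169 − 0.4Q = 47 + 0.6Q → Q* = 122, P* = 120.2.
For a per-unit tax t: ΔQ = t/1, so DWL = ½·t·(t/1) = t²/2.
At t = 42: DWL = 882. At t = 64: DWL = 2048.
Ratio = (64/42)² = 2.322.

2.322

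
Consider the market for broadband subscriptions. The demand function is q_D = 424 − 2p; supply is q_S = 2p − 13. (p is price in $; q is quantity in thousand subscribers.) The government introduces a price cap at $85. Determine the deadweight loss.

In inverse form: demand p = 212 − 0.5q, supply p = 6.5 + 0.5q.
Competitive equilibrium: 212 − 0.5q = 6.5 + 0.5q → q* = 205.5, p* = 109.25.
At the ceiling p = 85, quantity supplied = (85 − 6.5)/0.5 = 157.
Willingness to pay at q' = 157: 212 − 0.5·157 = 133.5.
Δq = 205.5 − 157 = 48.5; wedge = 133.5 − 85 = 48.5.
Deadweight loss = ½ × 48.5 × 48.5 = $1176.125 thousand.

$1176.125 thousand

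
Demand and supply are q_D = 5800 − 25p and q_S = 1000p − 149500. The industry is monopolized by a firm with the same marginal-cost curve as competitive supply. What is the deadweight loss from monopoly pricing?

In inverse form: demand p = 232 − 0.04q, supply p = 149.5 + 0.001q.
Competitive equilibrium: 232 − 0.04q = 149.5 + 0.001q → q* = 2012.19512, p* = 151.5122.
Marginal revenue: MR = 232 − 0.08q. Set MR = MC: 232 − 0.08q = 149.5 + 0.001q → q_m = 1018.51852.
Price p_m = 232 − 0.04·1018.51852 = 191.25926; MC(q_m) = 149.5 + 0.001·1018.51852 = 150.51852.
Competitive q* = 2012.19512, so Δq = 993.6766; wedge = 191.25926 − 150.51852 = 40.74074.
The triangle = ½ × 993.6766 × 40.74074 = 20241.56.

20241.56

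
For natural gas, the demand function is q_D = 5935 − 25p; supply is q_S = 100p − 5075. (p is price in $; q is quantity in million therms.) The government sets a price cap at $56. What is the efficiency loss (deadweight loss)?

In inverse form: demand p = 237.4 − 0.04q, supply p = 50.75 + 0.01q.
Competitive equilibrium: 237.4 − 0.04q = 50.75 + 0.01q → q* = 3733, p* = 88.08.
At the ceiling p = 56, quantity supplied = (56 − 50.75)/0.01 = 525.
Willingness to pay at q' = 525: 237.4 − 0.04·525 = 216.4.
Δq = 3733 − 525 = 3208; wedge = 216.4 − 56 = 160.4.
Deadweight loss = ½ × 3208 × 160.4 = $257281.60 million.

$257281.60 million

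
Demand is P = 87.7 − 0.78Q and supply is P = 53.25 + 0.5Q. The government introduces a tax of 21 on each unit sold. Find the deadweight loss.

172.27

Competitive equilibrium: 87.7 − 0.78Q = 53.25 + 0.5Q → Q* = 26.9141, P* = 66.707.
With the tax, the buyer price exceeds the seller price by 21: (87.7 − 0.78Q) − (53.25 + 0.5Q) = 21 → Q' = 10.5078.
ΔQ = 26.9141 − 10.5078 = 16.4063; the wedge equals the tax, 21.
Deadweight loss = ½ × 16.4063 × 21 = 172.27.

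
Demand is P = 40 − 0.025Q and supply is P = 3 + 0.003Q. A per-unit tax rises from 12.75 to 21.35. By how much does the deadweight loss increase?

5236.79

Competitive equilibrium: 40 − 0.025Q = 3 + 0.003Q → Q* = 1321.4286, P* = 6.9643.
For a per-unit tax t: ΔQ = t/0.028, so DWL = ½·t·(t/0.028) = t²/0.056.
At t = 12.75: DWL = 2902.902. At t = 21.35: DWL = 8139.688.
Increase = 8139.688 − 2902.902 = 5236.79.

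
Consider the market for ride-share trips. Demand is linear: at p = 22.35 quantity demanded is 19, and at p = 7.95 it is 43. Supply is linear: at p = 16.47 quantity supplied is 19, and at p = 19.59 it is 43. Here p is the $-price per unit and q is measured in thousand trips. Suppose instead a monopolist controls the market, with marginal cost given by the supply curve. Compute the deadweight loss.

Demand slope = (7.95 − 22.35)/(43 − 19) = −0.6, so p = 33.75 − 0.6q.
Supply slope = (19.59 − 16.47)/(43 − 19) = 0.13, so p = 14 + 0.13q.
Competitive equilibrium: 33.75 − 0.6q = 14 + 0.13q → q* = 27.0548, p* = 17.5171.
Marginal revenue: MR = 33.75 − 1.2q. Set MR = MC: 33.75 − 1.2q = 14 + 0.13q → q_m = 14.8496.
Price p_m = 33.75 − 0.6·14.8496 = 24.8402; MC(q_m) = 14 + 0.13·14.8496 = 15.9304.
Competitive q* = 27.0548, so Δq = 12.2052; wedge = 24.8402 − 15.9304 = 8.9098.
Deadweight loss = ½ × 12.2052 × 8.9098 = $54.37 thousand.

$54.37 thousand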